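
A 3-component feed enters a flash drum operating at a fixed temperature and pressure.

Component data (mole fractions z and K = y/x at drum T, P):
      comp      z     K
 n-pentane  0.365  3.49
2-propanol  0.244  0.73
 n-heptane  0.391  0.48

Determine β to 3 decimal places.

Let β = V/F and solve Σ zᵢ(Kᵢ−1)/(1+β(Kᵢ−1)) = 0.
Check two-phase: ΣzᵢKᵢ = 1.640 > 1 and Σzᵢ/Kᵢ = 1.253 > 1, so g(0) = 0.640 > 0 and g(1) = -0.253 < 0.
Newton iteration, β⁰ = 0.5:
  β = 0.500: g = 0.0539, g' = -0.666 → β = 0.581
  β = 0.581: g = 0.0020, g' = -0.620 → β = 0.584
Converged at β = 0.584.

β = 0.584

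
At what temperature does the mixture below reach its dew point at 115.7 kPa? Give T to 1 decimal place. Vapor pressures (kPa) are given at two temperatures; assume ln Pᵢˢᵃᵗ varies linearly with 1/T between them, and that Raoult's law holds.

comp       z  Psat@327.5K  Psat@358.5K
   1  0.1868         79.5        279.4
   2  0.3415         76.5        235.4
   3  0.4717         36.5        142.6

Dew-point temperature: Σzᵢ·P/Pᵢˢᵃᵗ(T) = 1. Interpolate ln Pᵢˢᵃᵗ = aᵢ + bᵢ/T.
  T = 327.5 K: ΣzᵢP/Pᵢˢᵃᵗ = 2.2836
  T = 358.5 K: ΣzᵢP/Pᵢˢᵃᵗ = 0.6279
  T = 343.0 K: ΣzᵢP/Pᵢˢᵃᵗ = 1.1615
  T = 350.8 K: ΣzᵢP/Pᵢˢᵃᵗ = 0.8463
  T = 346.9 K: ΣzᵢP/Pᵢˢᵃᵗ = 0.9896
  T = 344.9 K: ΣzᵢP/Pᵢˢᵃᵗ = 1.0738
  T = 345.9 K: ΣzᵢP/Pᵢˢᵃᵗ = 1.0308
Interpolating between 345.9 K and 346.9 K gives T ≈ 346.6 K.

T = 346.6 K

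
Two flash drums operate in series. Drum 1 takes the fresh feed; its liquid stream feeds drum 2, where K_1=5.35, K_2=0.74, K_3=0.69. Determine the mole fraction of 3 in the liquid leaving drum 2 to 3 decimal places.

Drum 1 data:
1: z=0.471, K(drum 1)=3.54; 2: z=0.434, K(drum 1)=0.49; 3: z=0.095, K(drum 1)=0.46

Drum 1:
Let ψ₁ = V/F and solve Σ zᵢ(Kᵢ−1)/(1+ψ₁(Kᵢ−1)) = 0.
Feasibility: ΣzᵢKᵢ = 1.924, Σzᵢ/Kᵢ = 1.225 — both > 1, two phases present.
Newton iteration, ψ₁⁰ = 0.31:
  ψ₁ = 0.310: g = 0.3448, g' = -1.150 → ψ₁ = 0.610
  ψ₁ = 0.610: g = 0.0717, g' = -0.767 → ψ₁ = 0.703
  ψ₁ = 0.703: g = 0.0016, g' = -0.738 → ψ₁ = 0.705
Converged at ψ₁ = 0.705.
Drum-1 compositions:
  1: x = 0.169, y = 0.597
  2: x = 0.678, y = 0.332
  3: x = 0.153, y = 0.071
Drum-2 feed = drum-1 liquid: z₂ = (0.1687, 0.6778, 0.1534).
Drum 2:
Let ψ₂ = V/F and solve Σ zᵢ(Kᵢ−1)/(1+ψ₂(Kᵢ−1)) = 0.
Feasibility: ΣzᵢKᵢ = 1.510, Σzᵢ/Kᵢ = 1.170 — both > 1, two phases present.
Newton–Raphson from ψ₂ = 0.44:
  ψ₂ = 0.440: g = -0.0022, g' = -0.454 → ψ₂ = 0.435
Converged at ψ₂ = 0.435.
  1: x = 0.058, y = 0.312
  2: x = 0.764, y = 0.566
  3: x = 0.177, y = 0.122

x_3 (drum 2) = 0.177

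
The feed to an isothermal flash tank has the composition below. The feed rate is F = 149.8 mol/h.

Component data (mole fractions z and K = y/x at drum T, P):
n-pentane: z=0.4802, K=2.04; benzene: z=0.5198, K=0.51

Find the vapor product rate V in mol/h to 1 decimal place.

V = 71.9 mol/h

Binary case is linear: z₁(K₁−1)(1+ψ(K₂−1)) + z₂(K₂−1)(1+ψ(K₁−1)) = 0
⇒ ψ = [z₁(K₁−1)+z₂(K₂−1)] / [−(K₁−1)(K₂−1)] = 0.24471/0.50960 = 0.4802
Then V = ψ·F = 0.4802·149.8 = 71.9 mol/h and L = F − V = 77.9 mol/h.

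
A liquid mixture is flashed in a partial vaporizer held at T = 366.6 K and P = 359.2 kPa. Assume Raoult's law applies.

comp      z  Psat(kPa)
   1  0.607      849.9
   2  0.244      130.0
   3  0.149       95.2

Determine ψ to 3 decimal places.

Raoult's law: Kᵢ = Pᵢˢᵃᵗ/P = Pᵢˢᵃᵗ/359.2.
  K_1 = 849.9/359.2 = 2.36609, K_2 = 130.0/359.2 = 0.36192, K_3 = 95.2/359.2 = 0.26503
Material balance + equilibrium reduce to Σ zᵢ(Kᵢ−1)/(1+ψ(Kᵢ−1)) = 0.
Check two-phase: ΣzᵢKᵢ = 1.564 > 1 and Σzᵢ/Kᵢ = 1.493 > 1, so g(0) = 0.564 > 0 and g(1) = -0.493 < 0.
Newton iteration, ψ⁰ = 0.5:
  ψ = 0.500: g = 0.0909, g' = -0.815 → ψ = 0.612
  ψ = 0.612: g = -0.0024, g' = -0.869 → ψ = 0.609
Converged at ψ = 0.609.

ψ = 0.609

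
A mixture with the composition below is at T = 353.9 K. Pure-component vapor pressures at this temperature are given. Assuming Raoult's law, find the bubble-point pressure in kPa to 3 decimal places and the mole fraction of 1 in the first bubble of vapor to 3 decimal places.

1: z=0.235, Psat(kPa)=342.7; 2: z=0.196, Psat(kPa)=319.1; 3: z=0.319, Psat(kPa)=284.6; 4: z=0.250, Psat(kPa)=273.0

Pbub = 302.115 kPa, y_1 = 0.267

At the bubble point ψ → 0, so ΣzᵢKᵢ = 1 with Kᵢ = Pᵢˢᵃᵗ/P ⇒ P = ΣzᵢPᵢˢᵃᵗ.
P = 0.235·342.7 + 0.196·319.1 + 0.319·284.6 + 0.250·273.0 = 302.115 kPa
yᵢ = zᵢPᵢˢᵃᵗ/P ⇒ y_1 = 0.235·342.7/302.115 = 0.267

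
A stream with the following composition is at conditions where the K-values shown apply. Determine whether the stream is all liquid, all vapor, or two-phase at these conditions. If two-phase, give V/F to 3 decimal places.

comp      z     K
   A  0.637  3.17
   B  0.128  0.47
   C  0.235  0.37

two-phase, V/F = 0.896

ΣzᵢKᵢ = 2.166; Σzᵢ/Kᵢ = 1.108.
Both exceed 1, so a two-phase solution exists.
Material balance + equilibrium reduce to Σ zᵢ(Kᵢ−1)/(1+ψ(Kᵢ−1)) = 0.
Newton iteration, ψ⁰ = 0.61:
  ψ = 0.610: g = 0.2542, g' = -0.880 → ψ = 0.899
  ψ = 0.899: g = -0.0024, g' = -0.971 → ψ = 0.896
Converged at ψ = 0.896.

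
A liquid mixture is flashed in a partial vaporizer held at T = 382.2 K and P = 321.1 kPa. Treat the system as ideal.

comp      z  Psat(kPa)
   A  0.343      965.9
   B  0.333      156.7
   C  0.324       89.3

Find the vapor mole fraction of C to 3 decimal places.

y_C = 0.108

Raoult's law: Kᵢ = Pᵢˢᵃᵗ/P = Pᵢˢᵃᵗ/321.1.
  K_A = 965.9/321.1 = 3.00810, K_B = 156.7/321.1 = 0.48801, K_C = 89.3/321.1 = 0.27811
Material balance + equilibrium reduce to Σ zᵢ(Kᵢ−1)/(1+V/F(Kᵢ−1)) = 0.
Feasibility: ΣzᵢKᵢ = 1.284, Σzᵢ/Kᵢ = 1.961 — both > 1, two phases present.
Iterate (Newton) starting at V/F = 0.34:
  V/F = 0.340: g = -0.1071, g' = -0.913 → V/F = 0.223
  V/F = 0.223: g = 0.0048, g' = -1.011 → V/F = 0.227
Converged at V/F = 0.227.
Compositions from xᵢ = zᵢ/(1+V/F(Kᵢ−1)), yᵢ = Kᵢxᵢ:
  A: x = 0.235, y = 0.708
  B: x = 0.377, y = 0.184
  C: x = 0.388, y = 0.108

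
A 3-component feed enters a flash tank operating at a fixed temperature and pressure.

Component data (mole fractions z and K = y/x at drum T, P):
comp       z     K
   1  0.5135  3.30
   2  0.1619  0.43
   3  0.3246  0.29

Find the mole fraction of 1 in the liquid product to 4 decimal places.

x_1 = 0.2248

Newton iteration, β⁰ = 0.6:
  β = 0.6000: g = -0.04552, g' = -1.0977 → β = 0.5585
  β = 0.5585: g = -0.00035, g' = -1.0830 → β = 0.5582
Converged at β = 0.5582.
Compositions from xᵢ = zᵢ/(1+β(Kᵢ−1)), yᵢ = Kᵢxᵢ:
  1: x = 0.2248, y = 0.7420
  2: x = 0.2375, y = 0.1021
  3: x = 0.5377, y = 0.1559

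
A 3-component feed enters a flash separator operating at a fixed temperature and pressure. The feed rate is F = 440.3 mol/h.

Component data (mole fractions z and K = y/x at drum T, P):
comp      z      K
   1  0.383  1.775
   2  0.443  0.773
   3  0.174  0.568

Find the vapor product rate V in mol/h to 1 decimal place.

V = 230.3 mol/h

Rachford–Rice: g(V/F) = Σ zᵢ(Kᵢ−1)/(1+V/F(Kᵢ−1)) = 0.
Feasibility: ΣzᵢKᵢ = 1.121, Σzᵢ/Kᵢ = 1.095 — both > 1, two phases present.
Newton iteration, V/F⁰ = 0.68:
  V/F = 0.680: g = -0.0310, g' = -0.196 → V/F = 0.522
  V/F = 0.522: g = 0.0002, g' = -0.200 → V/F = 0.523
Converged at V/F = 0.523.
Then V = V/F·F = 0.5230·440.3 = 230.3 mol/h and L = F − V = 210.0 mol/h.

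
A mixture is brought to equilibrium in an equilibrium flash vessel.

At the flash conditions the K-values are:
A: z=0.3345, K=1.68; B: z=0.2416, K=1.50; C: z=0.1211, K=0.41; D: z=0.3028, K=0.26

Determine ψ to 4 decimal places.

Material balance + equilibrium reduce to Σ zᵢ(Kᵢ−1)/(1+ψ(Kᵢ−1)) = 0.
Check two-phase: ΣzᵢKᵢ = 1.0527 > 1 and Σzᵢ/Kᵢ = 1.8202 > 1, so g(0) = 0.0527 > 0 and g(1) = -0.8202 < 0.
Newton iteration, ψ⁰ = 0.5:
  ψ = 0.5000: g = -0.19063, g' = -0.6274 → ψ = 0.1962
  ψ = 0.1962: g = -0.03222, g' = -0.4513 → ψ = 0.1248
  ψ = 0.1248: g = -0.00061, g' = -0.4353 → ψ = 0.1234
Converged at ψ = 0.1234.

ψ = 0.1234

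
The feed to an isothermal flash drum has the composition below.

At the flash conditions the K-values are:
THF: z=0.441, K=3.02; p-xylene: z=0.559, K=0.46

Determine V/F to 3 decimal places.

V/F = 0.540

Material balance + equilibrium reduce to Σ zᵢ(Kᵢ−1)/(1+V/F(Kᵢ−1)) = 0.
g(0) = ΣzᵢKᵢ − 1 = 0.589 and g(1) = 1 − Σzᵢ/Kᵢ = -0.361, so a root lies in (0, 1).
Newton–Raphson from V/F = 0.31:
  V/F = 0.310: g = 0.1852, g' = -0.916 → V/F = 0.512
  V/F = 0.512: g = 0.0205, g' = -0.746 → V/F = 0.540
Converged at V/F = 0.540.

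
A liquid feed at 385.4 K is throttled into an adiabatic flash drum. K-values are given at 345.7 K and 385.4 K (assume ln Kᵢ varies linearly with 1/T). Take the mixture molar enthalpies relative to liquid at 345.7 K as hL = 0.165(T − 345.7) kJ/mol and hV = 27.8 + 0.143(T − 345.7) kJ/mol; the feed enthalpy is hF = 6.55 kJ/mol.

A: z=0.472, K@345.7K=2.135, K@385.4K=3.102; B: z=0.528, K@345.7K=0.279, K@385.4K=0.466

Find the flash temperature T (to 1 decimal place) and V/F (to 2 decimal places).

Adiabatic flash: solve Rachford–Rice at each trial T, then check hF = ψ·hV(T) + (1−ψ)·hL(T).
  T = 345.7 K: K = (2.135, 0.279), RR gives ψ = 0.189, H_out = 5.267 kJ/mol
  T = 385.4 K: K = (3.102, 0.466), RR gives ψ = 0.633, H_out = 23.587 kJ/mol
  T = 365.5 K: K = (2.598, 0.365), RR gives ψ = 0.413, H_out = 14.581 kJ/mol
  T = 355.6 K: K = (2.362, 0.320), RR gives ψ = 0.307, H_out = 10.099 kJ/mol
  T = 350.6 K: K = (2.246, 0.299), RR gives ψ = 0.250, H_out = 7.723 kJ/mol
  T = 348.1 K: K = (2.189, 0.289), RR gives ψ = 0.220, H_out = 6.488 kJ/mol
  T = 349.4 K: K = (2.219, 0.294), RR gives ψ = 0.235, H_out = 7.135 kJ/mol
Linear interpolation between T = 348.1 (H_out = 6.488) and T = 349.4 (H_out = 7.135) on hF = 6.55 gives T ≈ 348.2 K, at which ψ = 0.22.

T = 348.2 K, V/F = 0.22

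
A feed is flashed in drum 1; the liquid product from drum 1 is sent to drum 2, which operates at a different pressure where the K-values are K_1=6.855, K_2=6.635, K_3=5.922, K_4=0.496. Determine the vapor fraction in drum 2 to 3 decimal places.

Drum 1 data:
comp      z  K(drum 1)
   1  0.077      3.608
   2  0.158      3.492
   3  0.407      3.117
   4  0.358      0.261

Drum 1:
Rachford–Rice: g(ψ₁) = Σ zᵢ(Kᵢ−1)/(1+ψ₁(Kᵢ−1)) = 0.
g(0) = ΣzᵢKᵢ − 1 = 1.192 and g(1) = 1 − Σzᵢ/Kᵢ = -0.569, so a root lies in (0, 1).
Newton–Raphson from ψ₁ = 0.39:
  ψ₁ = 0.390: g = 0.3995, g' = -1.314 → ψ₁ = 0.694
  ψ₁ = 0.694: g = 0.0216, g' = -1.321 → ψ₁ = 0.710
Converged at ψ₁ = 0.710.
Drum-1 compositions:
  1: x = 0.027, y = 0.097
  2: x = 0.057, y = 0.199
  3: x = 0.163, y = 0.507
  4: x = 0.753, y = 0.197
Drum-2 feed = drum-1 liquid: z₂ = (0.0270, 0.0570, 0.1626, 0.7534).
Drum 2:
Let ψ₂ = V/F and solve Σ zᵢ(Kᵢ−1)/(1+ψ₂(Kᵢ−1)) = 0.
Feasibility: ΣzᵢKᵢ = 1.900, Σzᵢ/Kᵢ = 1.559 — both > 1, two phases present.
Iterate (Newton) starting at ψ₂ = 0.5:
  ψ₂ = 0.500: g = -0.1520, g' = -0.855 → ψ₂ = 0.322
  ψ₂ = 0.322: g = 0.0250, g' = -1.201 → ψ₂ = 0.343
  ψ₂ = 0.343: g = 0.0007, g' = -1.137 → ψ₂ = 0.344
Converged at ψ₂ = 0.344.
  1: x = 0.009, y = 0.061
  2: x = 0.019, y = 0.129
  3: x = 0.060, y = 0.358
  4: x = 0.911, y = 0.452

V/F (drum 2) = 0.344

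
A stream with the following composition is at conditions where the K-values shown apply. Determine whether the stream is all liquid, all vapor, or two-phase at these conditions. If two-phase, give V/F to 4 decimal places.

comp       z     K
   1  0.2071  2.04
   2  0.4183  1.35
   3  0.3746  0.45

two-phase, V/F = 0.4483

ΣzᵢKᵢ = 1.1558; Σzᵢ/Kᵢ = 1.2438.
Both exceed 1, so a two-phase solution exists.
Let ψ = V/F and solve Σ zᵢ(Kᵢ−1)/(1+ψ(Kᵢ−1)) = 0.
Newton–Raphson from ψ = 0.56:
  ψ = 0.5600: g = -0.03921, g' = -0.3619 → ψ = 0.4517
  ψ = 0.4517: g = -0.00116, g' = -0.3425 → ψ = 0.4483
Converged at ψ = 0.4483.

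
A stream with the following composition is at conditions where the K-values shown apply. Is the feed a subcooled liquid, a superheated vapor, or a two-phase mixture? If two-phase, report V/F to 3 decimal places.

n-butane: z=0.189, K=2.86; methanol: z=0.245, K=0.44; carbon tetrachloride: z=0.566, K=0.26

ΣzᵢKᵢ = 0.795; Σzᵢ/Kᵢ = 2.800.
Since ΣzᵢKᵢ < 1 the mixture is below its bubble point — single liquid phase.

subcooled liquid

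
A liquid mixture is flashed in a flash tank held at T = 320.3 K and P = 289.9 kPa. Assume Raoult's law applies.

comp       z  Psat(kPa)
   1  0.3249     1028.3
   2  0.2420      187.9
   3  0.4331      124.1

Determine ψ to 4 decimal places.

Raoult's law: Kᵢ = Pᵢˢᵃᵗ/P = Pᵢˢᵃᵗ/289.9.
  K_1 = 1028.3/289.9 = 3.547085, K_2 = 187.9/289.9 = 0.648155, K_3 = 124.1/289.9 = 0.428079
Let ψ = V/F and solve Σ zᵢ(Kᵢ−1)/(1+ψ(Kᵢ−1)) = 0.
Check two-phase: ΣzᵢKᵢ = 1.4947 > 1 and Σzᵢ/Kᵢ = 1.4767 > 1, so g(0) = 0.4947 > 0 and g(1) = -0.4767 < 0.
Newton–Raphson from ψ = 0.69:
  ψ = 0.6900: g = -0.22150, g' = -0.7160 → ψ = 0.3806
  ψ = 0.3806: g = 0.00523, g' = -0.8148 → ψ = 0.3871
Converged at ψ = 0.3871.

ψ = 0.3871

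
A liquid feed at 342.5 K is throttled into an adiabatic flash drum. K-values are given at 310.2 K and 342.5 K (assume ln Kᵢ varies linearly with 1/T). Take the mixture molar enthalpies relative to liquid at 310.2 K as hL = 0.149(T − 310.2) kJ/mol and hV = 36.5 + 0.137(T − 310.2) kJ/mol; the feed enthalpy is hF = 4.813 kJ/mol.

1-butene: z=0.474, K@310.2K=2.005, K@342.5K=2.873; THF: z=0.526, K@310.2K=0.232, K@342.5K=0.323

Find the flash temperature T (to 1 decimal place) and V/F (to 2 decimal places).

Adiabatic flash: solve Rachford–Rice at each trial T, then check hF = ψ·hV(T) + (1−ψ)·hL(T).
  T = 310.2 K: K = (2.005, 0.232), RR gives ψ = 0.094, H_out = 3.424 kJ/mol
  T = 342.5 K: K = (2.873, 0.323), RR gives ψ = 0.419, H_out = 19.955 kJ/mol
  T = 326.4 K: K = (2.423, 0.276), RR gives ψ = 0.285, H_out = 12.766 kJ/mol
  T = 318.3 K: K = (2.209, 0.254), RR gives ψ = 0.200, H_out = 8.494 kJ/mol
  T = 314.2 K: K = (2.105, 0.243), RR gives ψ = 0.150, H_out = 6.053 kJ/mol
  T = 312.2 K: K = (2.055, 0.237), RR gives ψ = 0.123, H_out = 4.773 kJ/mol
Linear interpolation between T = 312.2 (H_out = 4.773) and T = 314.2 (H_out = 6.053) on hF = 4.813 gives T ≈ 312.3 K, at which ψ = 0.12.

T = 312.3 K, V/F = 0.12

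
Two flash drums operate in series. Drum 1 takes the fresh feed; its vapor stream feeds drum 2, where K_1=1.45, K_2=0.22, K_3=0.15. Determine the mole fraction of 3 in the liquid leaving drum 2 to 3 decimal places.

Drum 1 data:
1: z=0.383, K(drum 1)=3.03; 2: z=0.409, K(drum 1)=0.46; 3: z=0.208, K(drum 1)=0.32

Drum 1:
Material balance + equilibrium reduce to Σ zᵢ(Kᵢ−1)/(1+ψ₁(Kᵢ−1)) = 0.
g(0) = ΣzᵢKᵢ − 1 = 0.415 and g(1) = 1 − Σzᵢ/Kᵢ = -0.666, so a root lies in (0, 1).
Newton iteration, ψ₁⁰ = 0.59:
  ψ₁ = 0.590: g = -0.2066, g' = -0.852 → ψ₁ = 0.348
  ψ₁ = 0.348: g = -0.0012, g' = -0.888 → ψ₁ = 0.346
Converged at ψ₁ = 0.346.
Drum-1 compositions:
  1: x = 0.225, y = 0.682
  2: x = 0.503, y = 0.231
  3: x = 0.272, y = 0.087
Drum-2 feed = drum-1 vapor: z₂ = (0.6816, 0.2314, 0.0871).
Drum 2:
Let ψ₂ = V/F and solve Σ zᵢ(Kᵢ−1)/(1+ψ₂(Kᵢ−1)) = 0.
Check two-phase: ΣzᵢKᵢ = 1.052 > 1 and Σzᵢ/Kᵢ = 2.102 > 1, so g(0) = 0.052 > 0 and g(1) = -1.102 < 0.
Newton–Raphson from ψ₂ = 0.65:
  ψ₂ = 0.650: g = -0.2942, g' = -0.976 → ψ₂ = 0.349
  ψ₂ = 0.349: g = -0.0879, g' = -0.496 → ψ₂ = 0.171
  ψ₂ = 0.171: g = -0.0101, g' = -0.393 → ψ₂ = 0.145
Converged at ψ₂ = 0.145.
  1: x = 0.640, y = 0.928
  2: x = 0.261, y = 0.057
  3: x = 0.099, y = 0.015

x_3 (drum 2) = 0.099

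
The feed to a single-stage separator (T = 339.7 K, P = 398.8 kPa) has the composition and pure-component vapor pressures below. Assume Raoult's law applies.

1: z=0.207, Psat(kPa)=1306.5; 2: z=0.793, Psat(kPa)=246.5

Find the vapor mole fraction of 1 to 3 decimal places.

y_1 = 0.471

Raoult's law: Kᵢ = Pᵢˢᵃᵗ/P = Pᵢˢᵃᵗ/398.8.
  K_1 = 1306.5/398.8 = 3.27608, K_2 = 246.5/398.8 = 0.61810
Material balance + equilibrium reduce to Σ zᵢ(Kᵢ−1)/(1+β(Kᵢ−1)) = 0.
Feasibility: ΣzᵢKᵢ = 1.168, Σzᵢ/Kᵢ = 1.346 — both > 1, two phases present.
Iterate (Newton) starting at β = 0.5:
  β = 0.500: g = -0.1540, g' = -0.411 → β = 0.126
  β = 0.126: g = 0.0482, g' = -0.776 → β = 0.188
  β = 0.188: g = 0.0038, g' = -0.660 → β = 0.194
Converged at β = 0.194.
Compositions from xᵢ = zᵢ/(1+β(Kᵢ−1)), yᵢ = Kᵢxᵢ:
  1: x = 0.144, y = 0.471
  2: x = 0.856, y = 0.529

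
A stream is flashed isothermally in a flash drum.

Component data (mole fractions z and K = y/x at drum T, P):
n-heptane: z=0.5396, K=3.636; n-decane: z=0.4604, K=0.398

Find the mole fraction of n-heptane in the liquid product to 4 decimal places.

x_n-heptane = 0.1859

Let ψ = V/F and solve Σ zᵢ(Kᵢ−1)/(1+ψ(Kᵢ−1)) = 0.
g(0) = ΣzᵢKᵢ − 1 = 1.1452 and g(1) = 1 − Σzᵢ/Kᵢ = -0.3052, so a root lies in (0, 1).
Binary case is linear: z₁(K₁−1)(1+ψ(K₂−1)) + z₂(K₂−1)(1+ψ(K₁−1)) = 0
⇒ ψ = [z₁(K₁−1)+z₂(K₂−1)] / [−(K₁−1)(K₂−1)] = 1.14522/1.58687 = 0.7217
Compositions from xᵢ = zᵢ/(1+ψ(Kᵢ−1)), yᵢ = Kᵢxᵢ:
  n-heptane: x = 0.1859, y = 0.6760
  n-decane: x = 0.8141, y = 0.3240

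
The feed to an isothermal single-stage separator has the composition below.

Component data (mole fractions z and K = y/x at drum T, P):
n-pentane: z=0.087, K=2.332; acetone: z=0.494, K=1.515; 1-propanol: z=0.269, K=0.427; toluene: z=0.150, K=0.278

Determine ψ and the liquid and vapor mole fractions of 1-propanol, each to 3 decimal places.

Material balance + equilibrium reduce to Σ zᵢ(Kᵢ−1)/(1+ψ(Kᵢ−1)) = 0.
Check two-phase: ΣzᵢKᵢ = 1.108 > 1 and Σzᵢ/Kᵢ = 1.533 > 1, so g(0) = 0.108 > 0 and g(1) = -0.533 < 0.
Newton–Raphson from ψ = 0.5:
  ψ = 0.500: g = -0.1136, g' = -0.503 → ψ = 0.274
  ψ = 0.274: g = -0.0101, g' = -0.429 → ψ = 0.251
Converged at ψ = 0.251.
Compositions from xᵢ = zᵢ/(1+ψ(Kᵢ−1)), yᵢ = Kᵢxᵢ:
  n-pentane: x = 0.065, y = 0.152
  acetone: x = 0.438, y = 0.663
  1-propanol: x = 0.314, y = 0.134
  toluene: x = 0.183, y = 0.051

ψ = 0.251, x_1-propanol = 0.314, y_1-propanol = 0.134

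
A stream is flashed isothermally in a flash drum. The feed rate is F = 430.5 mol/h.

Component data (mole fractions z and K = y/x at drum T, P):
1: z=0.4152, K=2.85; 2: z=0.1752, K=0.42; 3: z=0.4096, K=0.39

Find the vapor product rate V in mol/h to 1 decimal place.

V = 161.3 mol/h

Iterate (Newton) starting at ψ = 0.5:
  ψ = 0.5000: g = -0.10360, g' = -0.8159 → ψ = 0.3730
  ψ = 0.3730: g = 0.00136, g' = -0.8489 → ψ = 0.3746
Converged at ψ = 0.3746.
Then V = ψ·F = 0.3746·430.5 = 161.3 mol/h and L = F − V = 269.2 mol/h.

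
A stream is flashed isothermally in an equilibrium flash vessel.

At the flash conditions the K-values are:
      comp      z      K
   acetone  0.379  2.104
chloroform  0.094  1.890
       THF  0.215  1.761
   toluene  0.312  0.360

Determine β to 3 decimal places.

β = 0.749

Newton–Raphson from β = 0.66:
  β = 0.660: g = 0.0580, g' = -0.622 → β = 0.753
  β = 0.753: g = -0.0029, g' = -0.691 → β = 0.749
Converged at β = 0.749.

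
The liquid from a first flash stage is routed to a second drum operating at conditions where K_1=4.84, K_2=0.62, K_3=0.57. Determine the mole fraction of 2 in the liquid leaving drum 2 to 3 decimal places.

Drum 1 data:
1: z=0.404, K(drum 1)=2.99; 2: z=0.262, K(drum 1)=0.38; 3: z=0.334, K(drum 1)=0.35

x_2 (drum 2) = 0.389

Drum 1:
Material balance + equilibrium reduce to Σ zᵢ(Kᵢ−1)/(1+ψ₁(Kᵢ−1)) = 0.
Feasibility: ΣzᵢKᵢ = 1.424, Σzᵢ/Kᵢ = 1.779 — both > 1, two phases present.
Newton iteration, ψ₁⁰ = 0.54:
  ψ₁ = 0.540: g = -0.1912, g' = -0.934 → ψ₁ = 0.335
Converged at ψ₁ = 0.335.
Drum-1 compositions:
  1: x = 0.242, y = 0.725
  2: x = 0.331, y = 0.126
  3: x = 0.427, y = 0.149
Drum-2 feed = drum-1 liquid: z₂ = (0.2425, 0.3306, 0.4269).
Drum 2:
Rachford–Rice: g(ψ₂) = Σ zᵢ(Kᵢ−1)/(1+ψ₂(Kᵢ−1)) = 0.
Feasibility: ΣzᵢKᵢ = 1.622, Σzᵢ/Kᵢ = 1.332 — both > 1, two phases present.
Iterate (Newton) starting at ψ₂ = 0.5:
  ψ₂ = 0.500: g = -0.0701, g' = -0.620 → ψ₂ = 0.387
  ψ₂ = 0.387: g = 0.0070, g' = -0.758 → ψ₂ = 0.396
Converged at ψ₂ = 0.396.
  1: x = 0.096, y = 0.465
  2: x = 0.389, y = 0.241
  3: x = 0.515, y = 0.293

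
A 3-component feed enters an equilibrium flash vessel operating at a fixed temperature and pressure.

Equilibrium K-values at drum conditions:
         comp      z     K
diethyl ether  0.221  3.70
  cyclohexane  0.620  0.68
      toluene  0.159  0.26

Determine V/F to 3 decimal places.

Rachford–Rice: g(V/F) = Σ zᵢ(Kᵢ−1)/(1+V/F(Kᵢ−1)) = 0.
g(0) = ΣzᵢKᵢ − 1 = 0.281 and g(1) = 1 − Σzᵢ/Kᵢ = -0.583, so a root lies in (0, 1).
Iterate (Newton) starting at V/F = 0.68:
  V/F = 0.680: g = -0.2800, g' = -0.657 → V/F = 0.254
  V/F = 0.254: g = -0.0066, g' = -0.775 → V/F = 0.245
Converged at V/F = 0.245.

V/F = 0.245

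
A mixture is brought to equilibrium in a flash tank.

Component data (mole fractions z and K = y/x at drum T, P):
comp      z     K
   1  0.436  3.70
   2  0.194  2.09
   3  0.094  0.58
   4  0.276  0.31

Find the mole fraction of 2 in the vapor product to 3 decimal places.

Newton–Raphson from V/F = 0.5:
  V/F = 0.500: g = 0.2971, g' = -1.005 → V/F = 0.796
  V/F = 0.796: g = 0.0056, g' = -1.070 → V/F = 0.801
Converged at V/F = 0.801.
Compositions from xᵢ = zᵢ/(1+V/F(Kᵢ−1)), yᵢ = Kᵢxᵢ:
  1: x = 0.138, y = 0.510
  2: x = 0.104, y = 0.216
  3: x = 0.142, y = 0.082
  4: x = 0.617, y = 0.191

y_2 = 0.216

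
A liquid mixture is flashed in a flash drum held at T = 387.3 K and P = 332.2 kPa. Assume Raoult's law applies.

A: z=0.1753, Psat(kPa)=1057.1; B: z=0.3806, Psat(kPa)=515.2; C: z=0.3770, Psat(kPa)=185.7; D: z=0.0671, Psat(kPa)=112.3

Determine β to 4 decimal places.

Raoult's law: Kᵢ = Pᵢˢᵃᵗ/P = Pᵢˢᵃᵗ/332.2.
  K_A = 1057.1/332.2 = 3.182119, K_B = 515.2/332.2 = 1.550873, K_C = 185.7/332.2 = 0.559001, K_D = 112.3/332.2 = 0.338049
Material balance + equilibrium reduce to Σ zᵢ(Kᵢ−1)/(1+β(Kᵢ−1)) = 0.
g(0) = ΣzᵢKᵢ − 1 = 0.3815 and g(1) = 1 − Σzᵢ/Kᵢ = -0.1734, so a root lies in (0, 1).
Newton iteration, β⁰ = 0.62:
  β = 0.6200: g = 0.01470, g' = -0.4384 → β = 0.6535
Converged at β = 0.6535.

β = 0.6535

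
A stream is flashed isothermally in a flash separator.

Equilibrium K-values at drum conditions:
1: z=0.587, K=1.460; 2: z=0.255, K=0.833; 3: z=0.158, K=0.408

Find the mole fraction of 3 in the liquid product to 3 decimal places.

x_3 = 0.266

Let ψ = V/F and solve Σ zᵢ(Kᵢ−1)/(1+ψ(Kᵢ−1)) = 0.
Check two-phase: ΣzᵢKᵢ = 1.134 > 1 and Σzᵢ/Kᵢ = 1.095 > 1, so g(0) = 0.134 > 0 and g(1) = -0.095 < 0.
Newton iteration, ψ⁰ = 0.5:
  ψ = 0.500: g = 0.0402, g' = -0.202 → ψ = 0.699
  ψ = 0.699: g = -0.0034, g' = -0.241 → ψ = 0.685
Converged at ψ = 0.685.
Compositions from xᵢ = zᵢ/(1+ψ(Kᵢ−1)), yᵢ = Kᵢxᵢ:
  1: x = 0.446, y = 0.652
  2: x = 0.288, y = 0.240
  3: x = 0.266, y = 0.108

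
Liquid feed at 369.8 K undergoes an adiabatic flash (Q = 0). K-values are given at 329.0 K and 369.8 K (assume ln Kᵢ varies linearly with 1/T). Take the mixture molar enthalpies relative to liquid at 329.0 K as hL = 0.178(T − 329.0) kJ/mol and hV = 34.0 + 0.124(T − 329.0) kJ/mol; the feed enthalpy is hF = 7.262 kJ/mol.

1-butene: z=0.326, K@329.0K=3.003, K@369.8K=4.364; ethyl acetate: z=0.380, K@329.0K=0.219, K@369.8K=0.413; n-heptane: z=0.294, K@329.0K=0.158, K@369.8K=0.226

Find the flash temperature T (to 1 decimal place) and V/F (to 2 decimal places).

Adiabatic flash: solve Rachford–Rice at each trial T, then check hF = ψ·hV(T) + (1−ψ)·hL(T).
  T = 329.0 K: K = (3.003, 0.219, 0.158), RR gives ψ = 0.067, H_out = 2.283 kJ/mol
  T = 369.8 K: K = (4.364, 0.413, 0.226), RR gives ψ = 0.285, H_out = 16.326 kJ/mol
  T = 349.4 K: K = (3.660, 0.306, 0.191), RR gives ψ = 0.184, H_out = 9.697 kJ/mol
  T = 339.2 K: K = (3.325, 0.260, 0.174), RR gives ψ = 0.129, H_out = 6.144 kJ/mol
  T = 344.3 K: K = (3.491, 0.283, 0.183), RR gives ψ = 0.158, H_out = 7.950 kJ/mol
  T = 341.8 K: K = (3.409, 0.272, 0.178), RR gives ψ = 0.144, H_out = 7.073 kJ/mol
  T = 343.1 K: K = (3.452, 0.277, 0.181), RR gives ψ = 0.151, H_out = 7.531 kJ/mol
Linear interpolation between T = 341.8 (H_out = 7.073) and T = 343.1 (H_out = 7.531) on hF = 7.262 gives T ≈ 342.3 K, at which ψ = 0.15.

T = 342.3 K, V/F = 0.15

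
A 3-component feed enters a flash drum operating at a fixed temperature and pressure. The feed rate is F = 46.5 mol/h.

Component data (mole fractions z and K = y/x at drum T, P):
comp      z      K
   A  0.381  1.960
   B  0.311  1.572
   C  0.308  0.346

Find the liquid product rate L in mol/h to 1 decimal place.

Newton iteration, β⁰ = 0.5:
  β = 0.500: g = 0.0862, g' = -0.513 → β = 0.668
  β = 0.668: g = -0.0062, g' = -0.599 → β = 0.658
Converged at β = 0.658.
Then V = β·F = 0.6577·46.5 = 30.6 mol/h and L = F − V = 15.9 mol/h.

L = 15.9 mol/h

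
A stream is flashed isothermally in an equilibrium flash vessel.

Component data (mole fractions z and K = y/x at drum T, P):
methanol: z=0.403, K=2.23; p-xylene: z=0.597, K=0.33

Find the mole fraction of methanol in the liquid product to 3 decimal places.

Binary case is linear: z₁(K₁−1)(1+V/F(K₂−1)) + z₂(K₂−1)(1+V/F(K₁−1)) = 0
⇒ V/F = [z₁(K₁−1)+z₂(K₂−1)] / [−(K₁−1)(K₂−1)] = 0.0957/0.8241 = 0.116
Compositions from xᵢ = zᵢ/(1+V/F(Kᵢ−1)), yᵢ = Kᵢxᵢ:
  methanol: x = 0.353, y = 0.786
  p-xylene: x = 0.647, y = 0.214

x_methanol = 0.353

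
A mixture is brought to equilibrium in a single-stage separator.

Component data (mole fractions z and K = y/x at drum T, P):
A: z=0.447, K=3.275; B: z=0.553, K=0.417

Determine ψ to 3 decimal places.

Newton iteration, ψ⁰ = 0.65:
  ψ = 0.650: g = -0.1089, g' = -0.864 → ψ = 0.524
Converged at ψ = 0.524.

ψ = 0.524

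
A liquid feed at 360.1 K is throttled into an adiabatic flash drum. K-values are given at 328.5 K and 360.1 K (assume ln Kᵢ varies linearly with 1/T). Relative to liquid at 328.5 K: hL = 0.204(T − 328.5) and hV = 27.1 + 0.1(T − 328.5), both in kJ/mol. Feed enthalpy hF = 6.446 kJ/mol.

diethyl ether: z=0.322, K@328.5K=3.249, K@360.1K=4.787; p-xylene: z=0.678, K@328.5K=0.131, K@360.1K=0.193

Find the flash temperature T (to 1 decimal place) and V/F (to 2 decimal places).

Adiabatic flash: solve Rachford–Rice at each trial T, then check hF = ψ·hV(T) + (1−ψ)·hL(T).
  T = 328.5 K: K = (3.249, 0.131), RR gives ψ = 0.069, H_out = 1.872 kJ/mol
  T = 360.1 K: K = (4.787, 0.193), RR gives ψ = 0.220, H_out = 11.685 kJ/mol
  T = 344.3 K: K = (3.979, 0.160), RR gives ψ = 0.156, H_out = 7.193 kJ/mol
  T = 336.4 K: K = (3.604, 0.145), RR gives ψ = 0.116, H_out = 4.670 kJ/mol
  T = 340.4 K: K = (3.791, 0.153), RR gives ψ = 0.137, H_out = 5.976 kJ/mol
  T = 342.4 K: K = (3.887, 0.157), RR gives ψ = 0.147, H_out = 6.607 kJ/mol
Linear interpolation between T = 340.4 (H_out = 5.976) and T = 342.4 (H_out = 6.607) on hF = 6.446 gives T ≈ 341.9 K, at which ψ = 0.14.

T = 341.9 K, V/F = 0.14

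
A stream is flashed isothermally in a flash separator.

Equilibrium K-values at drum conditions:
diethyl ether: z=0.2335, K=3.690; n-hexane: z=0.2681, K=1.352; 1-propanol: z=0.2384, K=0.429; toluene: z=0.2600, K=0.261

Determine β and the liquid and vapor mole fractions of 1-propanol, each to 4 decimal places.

β = 0.3248, x_1-propanol = 0.2927, y_1-propanol = 0.1256

Rachford–Rice: g(β) = Σ zᵢ(Kᵢ−1)/(1+β(Kᵢ−1)) = 0.
g(0) = ΣzᵢKᵢ − 1 = 0.3942 and g(1) = 1 − Σzᵢ/Kᵢ = -0.8135, so a root lies in (0, 1).
Iterate (Newton) starting at β = 0.31:
  β = 0.3100: g = 0.01295, g' = -0.8831 → β = 0.3247
  β = 0.3247: g = 0.00009, g' = -0.8711 → β = 0.3248
Converged at β = 0.3248.
Compositions from xᵢ = zᵢ/(1+β(Kᵢ−1)), yᵢ = Kᵢxᵢ:
  diethyl ether: x = 0.1246, y = 0.4599
  n-hexane: x = 0.2406, y = 0.3253
  1-propanol: x = 0.2927, y = 0.1256
  toluene: x = 0.3421, y = 0.0893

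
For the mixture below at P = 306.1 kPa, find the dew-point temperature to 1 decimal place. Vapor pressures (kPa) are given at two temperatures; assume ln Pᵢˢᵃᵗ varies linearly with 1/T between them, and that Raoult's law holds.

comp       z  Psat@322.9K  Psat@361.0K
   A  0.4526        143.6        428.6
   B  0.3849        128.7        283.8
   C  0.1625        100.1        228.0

Dew-point temperature: Σzᵢ·P/Pᵢˢᵃᵗ(T) = 1. Interpolate ln Pᵢˢᵃᵗ = aᵢ + bᵢ/T.
  T = 322.9 K: ΣzᵢP/Pᵢˢᵃᵗ = 2.3771
  T = 361.0 K: ΣzᵢP/Pᵢˢᵃᵗ = 0.9565
  T = 341.9 K: ΣzᵢP/Pᵢˢᵃᵗ = 1.4683
  T = 351.4 K: ΣzᵢP/Pᵢˢᵃᵗ = 1.1789
  T = 356.2 K: ΣzᵢP/Pᵢˢᵃᵗ = 1.0603
  T = 358.6 K: ΣzᵢP/Pᵢˢᵃᵗ = 1.0067
Interpolating between 358.6 K and 361.0 K gives T ≈ 358.9 K.

T = 358.9 K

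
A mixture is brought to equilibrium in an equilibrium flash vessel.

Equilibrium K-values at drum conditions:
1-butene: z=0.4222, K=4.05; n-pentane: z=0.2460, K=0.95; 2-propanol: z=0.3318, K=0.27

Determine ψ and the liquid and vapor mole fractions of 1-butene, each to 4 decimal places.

Rachford–Rice: g(ψ) = Σ zᵢ(Kᵢ−1)/(1+ψ(Kᵢ−1)) = 0.
Check two-phase: ΣzᵢKᵢ = 2.0332 > 1 and Σzᵢ/Kᵢ = 1.5921 > 1, so g(0) = 1.0332 > 0 and g(1) = -0.5921 < 0.
Newton iteration, ψ⁰ = 0.7:
  ψ = 0.7000: g = -0.09732, g' = -1.1397 → ψ = 0.6146
  ψ = 0.6146: g = -0.00405, g' = -1.0577 → ψ = 0.6108
Converged at ψ = 0.6108.
Compositions from xᵢ = zᵢ/(1+ψ(Kᵢ−1)), yᵢ = Kᵢxᵢ:
  1-butene: x = 0.1475, y = 0.5973
  n-pentane: x = 0.2537, y = 0.2411
  2-propanol: x = 0.5988, y = 0.1617

ψ = 0.6108, x_1-butene = 0.1475, y_1-butene = 0.5973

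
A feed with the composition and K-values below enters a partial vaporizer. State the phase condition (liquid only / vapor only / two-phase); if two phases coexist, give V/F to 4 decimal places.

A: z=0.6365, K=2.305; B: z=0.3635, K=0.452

ΣzᵢKᵢ = 1.6314; Σzᵢ/Kᵢ = 1.0803.
Both exceed 1, so a two-phase solution exists.
Binary case is linear: z₁(K₁−1)(1+ψ(K₂−1)) + z₂(K₂−1)(1+ψ(K₁−1)) = 0
⇒ ψ = [z₁(K₁−1)+z₂(K₂−1)] / [−(K₁−1)(K₂−1)] = 0.63143/0.71514 = 0.8830

two-phase, V/F = 0.8830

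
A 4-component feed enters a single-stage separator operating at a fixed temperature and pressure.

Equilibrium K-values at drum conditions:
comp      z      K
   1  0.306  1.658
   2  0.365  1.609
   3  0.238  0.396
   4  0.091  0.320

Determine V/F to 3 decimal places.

Iterate (Newton) starting at V/F = 0.54:
  V/F = 0.540: g = 0.0047, g' = -0.445 → V/F = 0.551
Converged at V/F = 0.551.

V/F = 0.551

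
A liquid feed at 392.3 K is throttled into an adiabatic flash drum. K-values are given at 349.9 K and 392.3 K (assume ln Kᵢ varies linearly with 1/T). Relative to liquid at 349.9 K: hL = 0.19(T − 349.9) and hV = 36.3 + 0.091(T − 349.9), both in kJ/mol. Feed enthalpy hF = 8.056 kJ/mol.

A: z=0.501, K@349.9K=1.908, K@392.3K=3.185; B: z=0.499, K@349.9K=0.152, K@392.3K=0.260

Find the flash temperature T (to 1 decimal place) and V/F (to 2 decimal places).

T = 359.4 K, V/F = 0.18

Adiabatic flash: solve Rachford–Rice at each trial T, then check hF = ψ·hV(T) + (1−ψ)·hL(T).
  T = 349.9 K: K = (1.908, 0.152), RR gives ψ = 0.041, H_out = 1.497 kJ/mol
  T = 392.3 K: K = (3.185, 0.260), RR gives ψ = 0.449, H_out = 22.459 kJ/mol
  T = 371.1 K: K = (2.501, 0.202), RR gives ψ = 0.295, H_out = 14.130 kJ/mol
  T = 360.5 K: K = (2.193, 0.176), RR gives ψ = 0.190, H_out = 8.705 kJ/mol
  T = 355.2 K: K = (2.048, 0.164), RR gives ψ = 0.123, H_out = 5.402 kJ/mol
  T = 357.9 K: K = (2.121, 0.170), RR gives ψ = 0.158, H_out = 7.147 kJ/mol
  T = 359.2 K: K = (2.157, 0.173), RR gives ψ = 0.174, H_out = 7.940 kJ/mol
Linear interpolation between T = 359.2 (H_out = 7.940) and T = 360.5 (H_out = 8.705) on hF = 8.056 gives T ≈ 359.4 K, at which ψ = 0.18.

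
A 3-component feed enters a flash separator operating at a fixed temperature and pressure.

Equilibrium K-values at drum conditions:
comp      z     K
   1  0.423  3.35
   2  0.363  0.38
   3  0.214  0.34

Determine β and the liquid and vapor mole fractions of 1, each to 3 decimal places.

β = 0.421, x_1 = 0.213, y_1 = 0.713

Material balance + equilibrium reduce to Σ zᵢ(Kᵢ−1)/(1+β(Kᵢ−1)) = 0.
Feasibility: ΣzᵢKᵢ = 1.628, Σzᵢ/Kᵢ = 1.711 — both > 1, two phases present.
Newton–Raphson from β = 0.63:
  β = 0.630: g = -0.2103, g' = -1.029 → β = 0.426
  β = 0.426: g = -0.0051, g' = -1.022 → β = 0.421
Converged at β = 0.421.
Compositions from xᵢ = zᵢ/(1+β(Kᵢ−1)), yᵢ = Kᵢxᵢ:
  1: x = 0.213, y = 0.713
  2: x = 0.491, y = 0.187
  3: x = 0.296, y = 0.101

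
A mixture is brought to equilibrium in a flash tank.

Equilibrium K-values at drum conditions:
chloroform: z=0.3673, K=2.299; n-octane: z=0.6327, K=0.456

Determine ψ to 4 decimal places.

ψ = 0.1881

Material balance + equilibrium reduce to Σ zᵢ(Kᵢ−1)/(1+ψ(Kᵢ−1)) = 0.
Feasibility: ΣzᵢKᵢ = 1.1329, Σzᵢ/Kᵢ = 1.5473 — both > 1, two phases present.
Binary case is linear: z₁(K₁−1)(1+ψ(K₂−1)) + z₂(K₂−1)(1+ψ(K₁−1)) = 0
⇒ ψ = [z₁(K₁−1)+z₂(K₂−1)] / [−(K₁−1)(K₂−1)] = 0.13293/0.70666 = 0.1881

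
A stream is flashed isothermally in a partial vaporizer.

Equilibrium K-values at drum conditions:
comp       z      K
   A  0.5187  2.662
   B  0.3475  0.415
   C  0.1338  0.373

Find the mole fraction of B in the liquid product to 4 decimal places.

Newton iteration, V/F⁰ = 0.41:
  V/F = 0.4100: g = 0.13236, g' = -0.8079 → V/F = 0.5738
  V/F = 0.5738: g = 0.00420, g' = -0.7732 → V/F = 0.5793
Converged at V/F = 0.5793.
Compositions from xᵢ = zᵢ/(1+V/F(Kᵢ−1)), yᵢ = Kᵢxᵢ:
  A: x = 0.2643, y = 0.7035
  B: x = 0.5256, y = 0.2181
  C: x = 0.2101, y = 0.0784

x_B = 0.5256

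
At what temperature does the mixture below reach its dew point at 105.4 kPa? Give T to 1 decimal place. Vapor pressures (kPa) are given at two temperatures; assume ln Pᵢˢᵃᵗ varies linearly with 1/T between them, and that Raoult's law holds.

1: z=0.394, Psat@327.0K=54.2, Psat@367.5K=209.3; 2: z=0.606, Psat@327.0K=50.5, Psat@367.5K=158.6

Dew-point temperature: Σzᵢ·P/Pᵢˢᵃᵗ(T) = 1. Interpolate ln Pᵢˢᵃᵗ = aᵢ + bᵢ/T.
  T = 327.0 K: ΣzᵢP/Pᵢˢᵃᵗ = 2.0310
  T = 367.5 K: ΣzᵢP/Pᵢˢᵃᵗ = 0.6011
  T = 347.2 K: ΣzᵢP/Pᵢˢᵃᵗ = 1.0667
  T = 357.4 K: ΣzᵢP/Pᵢˢᵃᵗ = 0.7929
  T = 352.3 K: ΣzᵢP/Pᵢˢᵃᵗ = 0.9177
  T = 349.8 K: ΣzᵢP/Pᵢˢᵃᵗ = 0.9874
Interpolating between 347.2 K and 349.8 K gives T ≈ 349.4 K.

T = 349.4 K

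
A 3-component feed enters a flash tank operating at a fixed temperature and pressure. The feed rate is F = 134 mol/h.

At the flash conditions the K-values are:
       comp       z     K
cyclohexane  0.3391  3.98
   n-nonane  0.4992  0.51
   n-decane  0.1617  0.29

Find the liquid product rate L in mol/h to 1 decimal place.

L = 80.9 mol/h

Rachford–Rice: g(ψ) = Σ zᵢ(Kᵢ−1)/(1+ψ(Kᵢ−1)) = 0.
Check two-phase: ΣzᵢKᵢ = 1.6511 > 1 and Σzᵢ/Kᵢ = 1.6216 > 1, so g(0) = 0.6511 > 0 and g(1) = -0.6216 < 0.
Newton–Raphson from ψ = 0.35:
  ψ = 0.3500: g = 0.04661, g' = -1.0404 → ψ = 0.3948
  ψ = 0.3948: g = 0.00148, g' = -0.9773 → ψ = 0.3963
Converged at ψ = 0.3963.
Then V = ψ·F = 0.3963·134 = 53.1 mol/h and L = F − V = 80.9 mol/h.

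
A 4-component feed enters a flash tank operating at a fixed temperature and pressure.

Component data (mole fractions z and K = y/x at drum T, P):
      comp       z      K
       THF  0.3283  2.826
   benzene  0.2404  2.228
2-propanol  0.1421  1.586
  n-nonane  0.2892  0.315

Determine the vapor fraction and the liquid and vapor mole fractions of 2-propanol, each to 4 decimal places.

ψ = 0.8113, x_2-propanol = 0.0963, y_2-propanol = 0.1528

Material balance + equilibrium reduce to Σ zᵢ(Kᵢ−1)/(1+ψ(Kᵢ−1)) = 0.
g(0) = ΣzᵢKᵢ − 1 = 0.7799 and g(1) = 1 − Σzᵢ/Kᵢ = -0.2318, so a root lies in (0, 1).
Newton iteration, ψ⁰ = 0.5:
  ψ = 0.5000: g = 0.25938, g' = -0.7814 → ψ = 0.8320
  ψ = 0.8320: g = -0.02062, g' = -1.0168 → ψ = 0.8117
  ψ = 0.8117: g = -0.00039, g' = -0.9794 → ψ = 0.8113
Converged at ψ = 0.8113.
Compositions from xᵢ = zᵢ/(1+ψ(Kᵢ−1)), yᵢ = Kᵢxᵢ:
  THF: x = 0.1323, y = 0.3739
  benzene: x = 0.1204, y = 0.2683
  2-propanol: x = 0.0963, y = 0.1528
  n-nonane: x = 0.6510, y = 0.2051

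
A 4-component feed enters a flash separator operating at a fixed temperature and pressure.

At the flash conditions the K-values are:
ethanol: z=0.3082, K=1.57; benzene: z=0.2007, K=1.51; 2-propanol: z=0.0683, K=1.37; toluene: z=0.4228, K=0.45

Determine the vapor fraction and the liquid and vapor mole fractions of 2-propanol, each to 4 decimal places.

ψ = 0.2435, x_2-propanol = 0.0627, y_2-propanol = 0.0858

Let ψ = V/F and solve Σ zᵢ(Kᵢ−1)/(1+ψ(Kᵢ−1)) = 0.
Check two-phase: ΣzᵢKᵢ = 1.0708 > 1 and Σzᵢ/Kᵢ = 1.3186 > 1, so g(0) = 0.0708 > 0 and g(1) = -0.3186 < 0.
Iterate (Newton) starting at ψ = 0.5:
  ψ = 0.5000: g = -0.08115, g' = -0.3438 → ψ = 0.2639
  ψ = 0.2639: g = -0.00609, g' = -0.2990 → ψ = 0.2436
  ψ = 0.2436: g = -0.00002, g' = -0.2969 → ψ = 0.2435
Converged at ψ = 0.2435.
Compositions from xᵢ = zᵢ/(1+ψ(Kᵢ−1)), yᵢ = Kᵢxᵢ:
  ethanol: x = 0.2706, y = 0.4249
  benzene: x = 0.1785, y = 0.2696
  2-propanol: x = 0.0627, y = 0.0858
  toluene: x = 0.4882, y = 0.2197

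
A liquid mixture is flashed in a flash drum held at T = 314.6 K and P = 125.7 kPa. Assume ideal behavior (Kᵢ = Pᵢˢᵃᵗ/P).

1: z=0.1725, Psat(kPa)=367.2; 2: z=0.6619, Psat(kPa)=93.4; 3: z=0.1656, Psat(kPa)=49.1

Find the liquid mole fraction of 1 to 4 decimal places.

Raoult's law: Kᵢ = Pᵢˢᵃᵗ/P = Pᵢˢᵃᵗ/125.7.
  K_1 = 367.2/125.7 = 2.921241, K_2 = 93.4/125.7 = 0.743039, K_3 = 49.1/125.7 = 0.390613
Let ψ = V/F and solve Σ zᵢ(Kᵢ−1)/(1+ψ(Kᵢ−1)) = 0.
Feasibility: ΣzᵢKᵢ = 1.0604, Σzᵢ/Kᵢ = 1.3738 — both > 1, two phases present.
Newton iteration, ψ⁰ = 0.5:
  ψ = 0.5000: g = -0.17126, g' = -0.3504 → ψ = 0.0112
  ψ = 0.0112: g = 0.05223, g' = -0.7164 → ψ = 0.0841
  ψ = 0.0841: g = 0.00509, g' = -0.5858 → ψ = 0.0928
  ψ = 0.0928: g = 0.00005, g' = -0.5735 → ψ = 0.0929
Converged at ψ = 0.0929.
Compositions from xᵢ = zᵢ/(1+ψ(Kᵢ−1)), yᵢ = Kᵢxᵢ:
  1: x = 0.1464, y = 0.4276
  2: x = 0.6781, y = 0.5038
  3: x = 0.1755, y = 0.0686

x_1 = 0.1464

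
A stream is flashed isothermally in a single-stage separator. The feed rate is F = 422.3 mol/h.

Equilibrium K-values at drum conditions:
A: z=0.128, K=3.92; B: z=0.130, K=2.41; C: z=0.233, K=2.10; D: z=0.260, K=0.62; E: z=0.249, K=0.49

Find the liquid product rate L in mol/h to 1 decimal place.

Rachford–Rice: g(V/F) = Σ zᵢ(Kᵢ−1)/(1+V/F(Kᵢ−1)) = 0.
Feasibility: ΣzᵢKᵢ = 1.588, Σzᵢ/Kᵢ = 1.125 — both > 1, two phases present.
Iterate (Newton) starting at V/F = 0.39:
  V/F = 0.390: g = 0.1979, g' = -0.637 → V/F = 0.701
  V/F = 0.701: g = 0.0274, g' = -0.499 → V/F = 0.756
Converged at V/F = 0.756.
Then V = V/F·F = 0.7558·422.3 = 319.2 mol/h and L = F − V = 103.1 mol/h.

L = 103.1 mol/h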